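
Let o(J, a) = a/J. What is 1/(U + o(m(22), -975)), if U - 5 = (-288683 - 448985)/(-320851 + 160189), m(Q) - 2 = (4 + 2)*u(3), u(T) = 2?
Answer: -1124634/67535879 ≈ -0.016652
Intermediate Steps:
m(Q) = 14 (m(Q) = 2 + (4 + 2)*2 = 2 + 6*2 = 2 + 12 = 14)
U = 770489/80331 (U = 5 + (-288683 - 448985)/(-320851 + 160189) = 5 - 737668/(-160662) = 5 - 737668*(-1/160662) = 5 + 368834/80331 = 770489/80331 ≈ 9.5914)
1/(U + o(m(22), -975)) = 1/(770489/80331 - 975/14) = 1/(-67535879/1124634) = -1124634/67535879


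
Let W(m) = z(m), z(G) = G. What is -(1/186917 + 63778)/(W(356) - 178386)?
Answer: 11921192427/33276833510 ≈ 0.35824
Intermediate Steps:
W(m) = m
-(1/186917 + 63778)/(W(356) - 178386) = -(1/186917 + 63778)/(356 - 178386) = -(1/186917 + 63778)/(-178030) = -11921192427*(-1)/(186917*178030) = -1*(-11921192427/33276833510) = 11921192427/33276833510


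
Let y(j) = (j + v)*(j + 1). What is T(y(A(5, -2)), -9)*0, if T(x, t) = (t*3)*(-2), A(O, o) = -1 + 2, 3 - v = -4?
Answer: 0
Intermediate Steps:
v = 7 (v = 3 - 1*(-4) = 3 + 4 = 7)
A(O, o) = 1
y(j) = (1 + j)*(7 + j) (y(j) = (j + 7)*(j + 1) = (7 + j)*(1 + j) = (1 + j)*(7 + j))
T(x, t) = -6*t (T(x, t) = (3*t)*(-2) = -6*t)
T(y(A(5, -2)), -9)*0 = -6*(-9)*0 = 54*0 = 0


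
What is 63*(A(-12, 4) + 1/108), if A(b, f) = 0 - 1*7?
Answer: -5285/12 ≈ -440.42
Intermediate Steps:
A(b, f) = -7 (A(b, f) = 0 - 7 = -7)
63*(A(-12, 4) + 1/108) = 63*(-7 + 1/108) = 63*(-755/108) = -5285/12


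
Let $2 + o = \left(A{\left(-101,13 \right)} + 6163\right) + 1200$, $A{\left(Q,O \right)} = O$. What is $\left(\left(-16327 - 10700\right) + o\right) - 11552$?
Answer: $-31205$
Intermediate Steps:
$o = 7374$ ($o = -2 + \left(\left(13 + 6163\right) + 1200\right) = -2 + \left(6176 + 1200\right) = -2 + 7376 = 7374$)
$\left(\left(-16327 - 10700\right) + o\right) - 11552 = \left(\left(-16327 - 10700\right) + 7374\right) - 11552 = \left(-27027 + 7374\right) - 11552 = -19653 - 11552 = -31205$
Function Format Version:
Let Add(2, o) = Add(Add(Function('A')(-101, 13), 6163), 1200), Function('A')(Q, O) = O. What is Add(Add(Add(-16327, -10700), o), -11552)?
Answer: -31205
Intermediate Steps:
o = 7374 (o = Add(-2, Add(Add(13, 6163), 1200)) = Add(-2, Add(6176, 1200)) = Add(-2, 7376) = 7374)
Add(Add(Add(-16327, -10700), o), -11552) = Add(Add(Add(-16327, -10700), 7374), -11552) = Add(Add(-27027, 7374), -11552) = Add(-19653, -11552) = -31205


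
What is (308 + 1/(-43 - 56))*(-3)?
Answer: -30491/33 ≈ -923.97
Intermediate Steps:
(308 + 1/(-43 - 56))*(-3) = (308 + 1/(-99))*(-3) = (308 - 1/99)*(-3) = (30491/99)*(-3) = -30491/33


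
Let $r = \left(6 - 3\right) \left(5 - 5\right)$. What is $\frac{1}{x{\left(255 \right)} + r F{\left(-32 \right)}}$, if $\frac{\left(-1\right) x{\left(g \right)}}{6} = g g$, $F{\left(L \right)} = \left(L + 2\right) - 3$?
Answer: $- \frac{1}{390150} \approx -2.5631 \cdot 10^{-6}$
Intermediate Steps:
$F{\left(L \right)} = -1 + L$ ($F{\left(L \right)} = \left(2 + L\right) - 3 = -1 + L$)
$r = 0$ ($r = \left(6 - 3\right) 0 = 3 \cdot 0 = 0$)
$x{\left(g \right)} = - 6 g^{2}$ ($x{\left(g \right)} = - 6 g g = - 6 g^{2}$)
$\frac{1}{x{\left(255 \right)} + r F{\left(-32 \right)}} = \frac{1}{- 6 \cdot 255^{2} + 0 \left(-1 - 32\right)} = \frac{1}{\left(-6\right) 65025 + 0 \left(-33\right)} = \frac{1}{-390150 + 0} = \frac{1}{-390150} = - \frac{1}{390150}$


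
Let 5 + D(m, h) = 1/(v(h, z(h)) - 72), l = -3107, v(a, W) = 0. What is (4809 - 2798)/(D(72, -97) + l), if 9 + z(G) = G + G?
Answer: -144792/224065 ≈ -0.64620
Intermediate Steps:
z(G) = -9 + 2*G (z(G) = -9 + (G + G) = -9 + 2*G)
D(m, h) = -361/72 (D(m, h) = -5 + 1/(0 - 72) = -5 + 1/(-72) = -5 - 1/72 = -361/72)
(4809 - 2798)/(D(72, -97) + l) = (4809 - 2798)/(-361/72 - 3107) = 2011/(-224065/72) = 2011*(-72/224065) = -144792/224065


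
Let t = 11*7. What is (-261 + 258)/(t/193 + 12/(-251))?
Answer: -145329/17011 ≈ -8.5432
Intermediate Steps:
t = 77
(-261 + 258)/(t/193 + 12/(-251)) = (-261 + 258)/(77/193 + 12/(-251)) = -3/(77*(1/193) + 12*(-1/251)) = -3/(77/193 - 12/251) = -3/(17011/48443) = (48443/17011)*(-3) = -145329/17011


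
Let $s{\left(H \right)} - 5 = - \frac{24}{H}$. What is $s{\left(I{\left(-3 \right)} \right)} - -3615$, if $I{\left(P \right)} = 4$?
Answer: $3614$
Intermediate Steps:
$s{\left(H \right)} = 5 - \frac{24}{H}$
$s{\left(I{\left(-3 \right)} \right)} - -3615 = \left(5 - \frac{24}{4}\right) - -3615 = \left(5 - 6\right) + 3615 = -1 + 3615 = 3614$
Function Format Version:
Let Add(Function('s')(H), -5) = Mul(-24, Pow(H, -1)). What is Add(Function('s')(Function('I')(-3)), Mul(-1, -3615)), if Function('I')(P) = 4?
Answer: 3614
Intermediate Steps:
Function('s')(H) = Add(5, Mul(-24, Pow(H, -1)))
Add(Function('s')(Function('I')(-3)), Mul(-1, -3615)) = Add(Add(5, Mul(-24, Pow(4, -1))), Mul(-1, -3615)) = Add(Add(5, Mul(-24, Rational(1, 4))), 3615) = Add(Add(5, -6), 3615) = Add(-1, 3615) = 3614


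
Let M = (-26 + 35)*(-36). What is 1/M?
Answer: -1/324 ≈ -0.0030864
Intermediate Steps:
M = -324 (M = 9*(-36) = -324)
1/M = 1/(-324) = -1/324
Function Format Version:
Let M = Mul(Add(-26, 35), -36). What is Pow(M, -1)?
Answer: Rational(-1, 324) ≈ -0.0030864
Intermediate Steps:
M = -324 (M = Mul(9, -36) = -324)
Pow(M, -1) = Pow(-324, -1) = Rational(-1, 324)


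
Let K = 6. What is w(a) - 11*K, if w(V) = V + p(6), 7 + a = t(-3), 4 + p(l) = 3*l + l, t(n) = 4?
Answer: -49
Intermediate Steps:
p(l) = -4 + 4*l (p(l) = -4 + (3*l + l) = -4 + 4*l)
a = -3 (a = -7 + 4 = -3)
w(V) = 20 + V (w(V) = V + (-4 + 4*6) = V + (-4 + 24) = V + 20 = 20 + V)
w(a) - 11*K = (20 - 3) - 11*6 = 17 - 66 = -49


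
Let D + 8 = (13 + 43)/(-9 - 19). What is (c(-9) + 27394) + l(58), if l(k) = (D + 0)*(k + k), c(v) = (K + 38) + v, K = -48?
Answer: 26215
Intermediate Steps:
D = -10 (D = -8 + (13 + 43)/(-9 - 19) = -8 + 56/(-28) = -8 + 56*(-1/28) = -8 - 2 = -10)
c(v) = -10 + v (c(v) = (-48 + 38) + v = -10 + v)
l(k) = -20*k (l(k) = (-10 + 0)*(k + k) = -20*k)
(c(-9) + 27394) + l(58) = ((-10 - 9) + 27394) - 20*58 = (-19 + 27394) - 1160 = 27375 - 1160 = 26215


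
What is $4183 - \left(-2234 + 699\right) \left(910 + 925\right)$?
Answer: $2820908$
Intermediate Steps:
$4183 - \left(-2234 + 699\right) \left(910 + 925\right) = 4183 - \left(-1535\right) 1835 = 4183 - -2816725 = 4183 + 2816725 = 2820908$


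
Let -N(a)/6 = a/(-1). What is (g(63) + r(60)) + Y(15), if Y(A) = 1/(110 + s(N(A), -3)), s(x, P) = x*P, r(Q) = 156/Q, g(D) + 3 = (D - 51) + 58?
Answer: 2227/32 ≈ 69.594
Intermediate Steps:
g(D) = 4 + D (g(D) = -3 + ((D - 51) + 58) = -3 + ((-51 + D) + 58) = -3 + (7 + D) = 4 + D)
N(a) = 6*a (N(a) = -6*a/(-1) = -6*a*(-1) = -(-6)*a = 6*a)
s(x, P) = P*x
Y(A) = 1/(110 - 18*A)
(g(63) + r(60)) + Y(15) = ((4 + 63) + 156/60) - 1/(-110 + 18*15) = (67 + 156*(1/60)) - 1/(-110 + 270) = (67 + 13/5) - 1/160 = 348/5 - 1*1/160 = 348/5 - 1/160 = 2227/32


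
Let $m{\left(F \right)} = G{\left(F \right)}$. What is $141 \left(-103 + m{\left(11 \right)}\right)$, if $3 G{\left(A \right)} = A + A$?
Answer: $-13489$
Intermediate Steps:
$G{\left(A \right)} = \frac{2 A}{3}$ ($G{\left(A \right)} = \frac{A + A}{3} = \frac{2 A}{3}$)
$m{\left(F \right)} = \frac{2 F}{3}$
$141 \left(-103 + m{\left(11 \right)}\right) = 141 \left(-103 + \frac{2}{3} \cdot 11\right) = 141 \left(-103 + \frac{22}{3}\right) = 141 \left(- \frac{287}{3}\right) = -13489$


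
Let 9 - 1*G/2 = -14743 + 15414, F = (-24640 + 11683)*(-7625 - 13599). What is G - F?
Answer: -275000692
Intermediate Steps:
F = 274999368 (F = -12957*(-21224) = 274999368)
G = -1324 (G = 18 - 2*(-14743 + 15414) = 18 - 2*671 = 18 - 1342 = -1324)
G - F = -1324 - 1*274999368 = -1324 - 274999368 = -275000692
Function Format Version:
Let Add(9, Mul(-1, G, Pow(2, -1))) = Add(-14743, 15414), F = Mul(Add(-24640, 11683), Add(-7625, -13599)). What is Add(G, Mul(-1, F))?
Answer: -275000692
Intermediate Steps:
F = 274999368 (F = Mul(-12957, -21224) = 274999368)
G = -1324 (G = Add(18, Mul(-2, Add(-14743, 15414))) = Add(18, Mul(-2, 671)) = Add(18, -1342) = -1324)
Add(G, Mul(-1, F)) = Add(-1324, Mul(-1, 274999368)) = Add(-1324, -274999368) = -275000692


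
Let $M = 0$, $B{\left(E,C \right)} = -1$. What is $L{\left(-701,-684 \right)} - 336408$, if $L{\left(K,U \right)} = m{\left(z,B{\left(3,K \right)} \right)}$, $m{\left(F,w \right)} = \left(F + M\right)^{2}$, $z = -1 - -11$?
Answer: $-336308$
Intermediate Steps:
$z = 10$ ($z = -1 + 11 = 10$)
$m{\left(F,w \right)} = F^{2}$ ($m{\left(F,w \right)} = \left(F + 0\right)^{2} = F^{2}$)
$L{\left(K,U \right)} = 100$ ($L{\left(K,U \right)} = 10^{2} = 100$)
$L{\left(-701,-684 \right)} - 336408 = 100 - 336408 = -336308$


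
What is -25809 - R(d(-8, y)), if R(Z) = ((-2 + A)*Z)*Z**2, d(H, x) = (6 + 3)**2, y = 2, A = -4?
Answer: 3162837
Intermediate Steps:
d(H, x) = 81 (d(H, x) = 9**2 = 81)
R(Z) = -6*Z**3 (R(Z) = ((-2 - 4)*Z)*Z**2 = (-6*Z)*Z**2 = -6*Z**3)
-25809 - R(d(-8, y)) = -25809 - (-6)*81**3 = -25809 - (-6)*531441 = -25809 - 1*(-3188646) = -25809 + 3188646 = 3162837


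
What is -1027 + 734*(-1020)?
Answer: -749707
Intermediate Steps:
-1027 + 734*(-1020) = -1027 - 748680 = -749707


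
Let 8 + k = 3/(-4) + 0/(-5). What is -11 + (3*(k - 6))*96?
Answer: -4259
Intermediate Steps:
k = -35/4 (k = -8 + (3/(-4) + 0/(-5)) = -8 + (3*(-¼) + 0*(-⅕)) = -8 + (-¾ + 0) = -8 - ¾ = -35/4 ≈ -8.7500)
-11 + (3*(k - 6))*96 = -11 + (3*(-35/4 - 6))*96 = -11 + (3*(-59/4))*96 = -11 - 177/4*96 = -11 - 4248 = -4259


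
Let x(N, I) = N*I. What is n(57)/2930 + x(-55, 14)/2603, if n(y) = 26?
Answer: -1094211/3813395 ≈ -0.28694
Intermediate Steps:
x(N, I) = I*N
n(57)/2930 + x(-55, 14)/2603 = 26/2930 + (14*(-55))/2603 = 26*(1/2930) - 770*1/2603 = 13/1465 - 770/2603 = -1094211/3813395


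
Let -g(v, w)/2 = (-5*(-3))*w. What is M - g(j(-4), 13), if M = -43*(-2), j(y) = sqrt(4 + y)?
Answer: 476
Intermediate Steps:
g(v, w) = -30*w (g(v, w) = -2*(-5*(-3))*w = -30*w)
M = 86
M - g(j(-4), 13) = 86 - (-30)*13 = 86 - 1*(-390) = 86 + 390 = 476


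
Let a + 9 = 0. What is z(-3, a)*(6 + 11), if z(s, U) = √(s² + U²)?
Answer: 51*√10 ≈ 161.28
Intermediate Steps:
a = -9 (a = -9 + 0 = -9)
z(s, U) = √(U² + s²)
z(-3, a)*(6 + 11) = √((-9)² + (-3)²)*(6 + 11) = √(81 + 9)*17 = √90*17 = (3*√10)*17 = 51*√10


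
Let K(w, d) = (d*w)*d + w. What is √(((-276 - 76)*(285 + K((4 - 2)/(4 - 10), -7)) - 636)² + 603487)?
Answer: √81383263207/3 ≈ 95093.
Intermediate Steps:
K(w, d) = w + w*d² (K(w, d) = w*d² + w = w + w*d²)
√(((-276 - 76)*(285 + K((4 - 2)/(4 - 10), -7)) - 636)² + 603487) = √(((-276 - 76)*(285 + ((4 - 2)/(4 - 10))*(1 + (-7)²)) - 636)² + 603487) = √((-352*(285 + (2/(-6))*(1 + 49)) - 636)² + 603487) = √((-352*(285 + (2*(-⅙))*50) - 636)² + 603487) = √((-352*(285 - ⅓*50) - 636)² + 603487) = √((-352*(285 - 50/3) - 636)² + 603487) = √((-352*805/3 - 636)² + 603487) = √((-283360/3 - 636)² + 603487) = √((-285268/3)² + 603487) = √(81377831824/9 + 603487) = √(81383263207/9) = √81383263207/3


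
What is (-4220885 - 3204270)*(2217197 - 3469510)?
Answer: 9298618133515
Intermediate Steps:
(-4220885 - 3204270)*(2217197 - 3469510) = -7425155*(-1252313) = 9298618133515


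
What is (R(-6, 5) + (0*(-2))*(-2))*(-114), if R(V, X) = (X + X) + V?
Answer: -456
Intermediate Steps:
R(V, X) = V + 2*X (R(V, X) = 2*X + V = V + 2*X)
(R(-6, 5) + (0*(-2))*(-2))*(-114) = ((-6 + 2*5) + (0*(-2))*(-2))*(-114) = ((-6 + 10) + 0*(-2))*(-114) = (4 + 0)*(-114) = 4*(-114) = -456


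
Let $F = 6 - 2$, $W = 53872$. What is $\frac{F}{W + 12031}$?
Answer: $\frac{4}{65903} \approx 6.0695 \cdot 10^{-5}$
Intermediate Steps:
$F = 4$
$\frac{F}{W + 12031} = \frac{4}{53872 + 12031} = \frac{4}{65903}$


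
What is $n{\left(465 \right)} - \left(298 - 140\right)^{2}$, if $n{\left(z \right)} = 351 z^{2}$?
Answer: $75870011$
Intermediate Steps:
$n{\left(465 \right)} - \left(298 - 140\right)^{2} = 351 \cdot 465^{2} - \left(298 - 140\right)^{2} = 351 \cdot 216225 - 158^{2} = 75894975 - 24964 = 75870011$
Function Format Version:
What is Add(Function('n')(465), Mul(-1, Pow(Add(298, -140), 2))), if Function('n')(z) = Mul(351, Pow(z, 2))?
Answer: 75870011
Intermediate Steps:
Add(Function('n')(465), Mul(-1, Pow(Add(298, -140), 2))) = Add(Mul(351, Pow(465, 2)), Mul(-1, Pow(Add(298, -140), 2))) = Add(Mul(351, 216225), Mul(-1, Pow(158, 2))) = Add(75894975, Mul(-1, 24964)) = Add(75894975, -24964) = 75870011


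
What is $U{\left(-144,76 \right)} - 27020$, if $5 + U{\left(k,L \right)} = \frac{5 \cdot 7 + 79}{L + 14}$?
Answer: $- \frac{405356}{15} \approx -27024.0$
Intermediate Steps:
$U{\left(k,L \right)} = -5 + \frac{114}{14 + L}$ ($U{\left(k,L \right)} = -5 + \frac{5 \cdot 7 + 79}{L + 14} = -5 + \frac{35 + 79}{14 + L} = -5 + \frac{114}{14 + L}$)
$U{\left(-144,76 \right)} - 27020 = \frac{44 - 380}{14 + 76} - 27020 = \frac{44 - 380}{90} - 27020 = \frac{1}{90} \left(-336\right) - 27020 = - \frac{56}{15} - 27020 = - \frac{405356}{15}$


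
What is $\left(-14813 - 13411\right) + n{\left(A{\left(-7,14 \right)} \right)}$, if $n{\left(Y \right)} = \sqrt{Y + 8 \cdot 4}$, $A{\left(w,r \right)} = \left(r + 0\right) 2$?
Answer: $-28224 + 2 \sqrt{15} \approx -28216.0$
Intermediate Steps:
$A{\left(w,r \right)} = 2 r$ ($A{\left(w,r \right)} = r 2 = 2 r$)
$n{\left(Y \right)} = \sqrt{32 + Y}$ ($n{\left(Y \right)} = \sqrt{Y + 32} = \sqrt{32 + Y}$)
$\left(-14813 - 13411\right) + n{\left(A{\left(-7,14 \right)} \right)} = \left(-14813 - 13411\right) + \sqrt{32 + 2 \cdot 14} = -28224 + \sqrt{32 + 28} = -28224 + \sqrt{60} = -28224 + 2 \sqrt{15}$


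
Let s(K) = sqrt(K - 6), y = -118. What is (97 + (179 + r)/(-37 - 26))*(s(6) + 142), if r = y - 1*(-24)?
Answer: 855692/63 ≈ 13582.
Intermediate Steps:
s(K) = sqrt(-6 + K)
r = -94 (r = -118 - 1*(-24) = -118 + 24 = -94)
(97 + (179 + r)/(-37 - 26))*(s(6) + 142) = (97 + (179 - 94)/(-37 - 26))*(sqrt(-6 + 6) + 142) = (97 + 85/(-63))*(sqrt(0) + 142) = (97 + 85*(-1/63))*(0 + 142) = (97 - 85/63)*142 = (6026/63)*142 = 855692/63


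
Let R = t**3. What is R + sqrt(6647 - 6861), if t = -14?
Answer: -2744 + I*sqrt(214) ≈ -2744.0 + 14.629*I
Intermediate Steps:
R = -2744 (R = (-14)**3 = -2744)
R + sqrt(6647 - 6861) = -2744 + sqrt(6647 - 6861) = -2744 + sqrt(-214) = -2744 + I*sqrt(214)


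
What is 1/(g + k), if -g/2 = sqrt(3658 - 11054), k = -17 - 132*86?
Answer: -11369/129283745 + 172*I/129283745 ≈ -8.7938e-5 + 1.3304e-6*I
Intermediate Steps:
k = -11369 (k = -17 - 11352 = -11369)
g = -172*I (g = -2*sqrt(3658 - 11054) = -172*I ≈ -172.0*I)
1/(g + k) = 1/(-172*I - 11369) = 1/(-11369 - 172*I) = (-11369 + 172*I)/129283745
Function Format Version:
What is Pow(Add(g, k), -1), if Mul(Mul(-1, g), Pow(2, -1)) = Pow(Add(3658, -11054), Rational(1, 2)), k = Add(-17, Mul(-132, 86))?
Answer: Add(Rational(-11369, 129283745), Mul(Rational(172, 129283745), I)) ≈ Add(-8.7938e-5, Mul(1.3304e-6, I))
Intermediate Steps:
k = -11369 (k = Add(-17, -11352) = -11369)
g = Mul(-172, I) (g = Mul(-2, Pow(Add(3658, -11054), Rational(1, 2))) = Mul(-2, Pow(-7396, Rational(1, 2))) = Mul(-2, Mul(86, I)) = Mul(-172, I) ≈ Mul(-172.00, I))
Pow(Add(g, k), -1) = Pow(Add(Mul(-172, I), -11369), -1) = Pow(Add(-11369, Mul(-172, I)), -1) = Mul(Rational(1, 129283745), Add(-11369, Mul(172, I)))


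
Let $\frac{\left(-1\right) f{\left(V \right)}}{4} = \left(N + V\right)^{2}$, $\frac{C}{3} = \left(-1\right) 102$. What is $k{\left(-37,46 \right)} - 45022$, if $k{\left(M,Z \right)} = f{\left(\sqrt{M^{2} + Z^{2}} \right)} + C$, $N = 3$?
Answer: $-59304 - 24 \sqrt{3485} \approx -60721.0$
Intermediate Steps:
$C = -306$ ($C = 3 \left(\left(-1\right) 102\right) = 3 \left(-102\right) = -306$)
$f{\left(V \right)} = - 4 \left(3 + V\right)^{2}$
$k{\left(M,Z \right)} = -306 - 4 \left(3 + \sqrt{M^{2} + Z^{2}}\right)^{2}$ ($k{\left(M,Z \right)} = - 4 \left(3 + \sqrt{M^{2} + Z^{2}}\right)^{2} - 306 = -306 - 4 \left(3 + \sqrt{M^{2} + Z^{2}}\right)^{2}$)
$k{\left(-37,46 \right)} - 45022 = \left(-306 - 4 \left(3 + \sqrt{\left(-37\right)^{2} + 46^{2}}\right)^{2}\right) - 45022 = \left(-306 - 4 \left(3 + \sqrt{1369 + 2116}\right)^{2}\right) - 45022 = \left(-306 - 4 \left(3 + \sqrt{3485}\right)^{2}\right) - 45022 = -45328 - 4 \left(3 + \sqrt{3485}\right)^{2}$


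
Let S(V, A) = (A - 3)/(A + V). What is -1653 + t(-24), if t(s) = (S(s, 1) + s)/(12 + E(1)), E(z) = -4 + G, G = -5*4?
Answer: -227839/138 ≈ -1651.0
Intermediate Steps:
G = -20
S(V, A) = (-3 + A)/(A + V)
E(z) = -24 (E(z) = -4 - 20 = -24)
t(s) = -s/12 + 1/(6*(1 + s)) (t(s) = ((-3 + 1)/(1 + s) + s)/(12 - 24) = (-2/(1 + s) + s)/(-12) = (-2/(1 + s) + s)*(-1/12) = (s - 2/(1 + s))*(-1/12) = -s/12 + 1/(6*(1 + s)))
-1653 + t(-24) = -1653 + (2 - 1*(-24)*(1 - 24))/(12*(1 - 24)) = -1653 + (1/12)*(2 - 1*(-24)*(-23))/(-23) = -1653 + (1/12)*(-1/23)*(2 - 552) = -1653 + (1/12)*(-1/23)*(-550) = -1653 + 275/138 = -227839/138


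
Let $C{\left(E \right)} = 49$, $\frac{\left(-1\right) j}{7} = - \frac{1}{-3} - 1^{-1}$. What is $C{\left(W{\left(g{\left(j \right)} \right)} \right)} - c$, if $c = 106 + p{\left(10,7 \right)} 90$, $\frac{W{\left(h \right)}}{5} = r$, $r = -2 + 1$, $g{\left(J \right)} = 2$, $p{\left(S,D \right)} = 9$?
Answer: $-867$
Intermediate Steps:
$j = \frac{14}{3}$ ($j = - 7 \left(- \frac{1}{-3} - 1^{-1}\right) = - 7 \left(\left(-1\right) \left(- \frac{1}{3}\right) - 1\right) = - 7 \left(\frac{1}{3} - 1\right) = \left(-7\right) \left(- \frac{2}{3}\right) = \frac{14}{3} \approx 4.6667$)
$r = -1$
$W{\left(h \right)} = -5$ ($W{\left(h \right)} = 5 \left(-1\right) = -5$)
$c = 916$ ($c = 106 + 9 \cdot 90 = 106 + 810 = 916$)
$C{\left(W{\left(g{\left(j \right)} \right)} \right)} - c = 49 - 916 = -867$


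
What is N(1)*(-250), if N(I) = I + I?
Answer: -500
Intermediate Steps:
N(I) = 2*I
N(1)*(-250) = (2*1)*(-250) = 2*(-250) = -500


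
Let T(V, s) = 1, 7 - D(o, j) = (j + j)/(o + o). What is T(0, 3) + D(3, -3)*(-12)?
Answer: -95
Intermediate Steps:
D(o, j) = 7 - j/o (D(o, j) = 7 - (j + j)/(o + o) = 7 - 2*j/(2*o) = 7 - 2*j*1/(2*o) = 7 - j/o)
T(0, 3) + D(3, -3)*(-12) = 1 + (7 - 1*(-3)/3)*(-12) = 1 + (7 - 1*(-3)*⅓)*(-12) = 1 + (7 + 1)*(-12) = 1 + 8*(-12) = 1 - 96 = -95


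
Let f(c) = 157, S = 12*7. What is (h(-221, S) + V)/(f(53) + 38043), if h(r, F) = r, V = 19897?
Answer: 4919/9550 ≈ 0.51508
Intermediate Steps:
S = 84
(h(-221, S) + V)/(f(53) + 38043) = (-221 + 19897)/(157 + 38043) = 19676/38200 = 19676*(1/38200) = 4919/9550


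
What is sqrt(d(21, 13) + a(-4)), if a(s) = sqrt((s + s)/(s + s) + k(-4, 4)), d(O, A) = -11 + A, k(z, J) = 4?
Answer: sqrt(2 + sqrt(5)) ≈ 2.0582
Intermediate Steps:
a(s) = sqrt(5) (a(s) = sqrt((s + s)/(s + s) + 4) = sqrt((2*s)/((2*s)) + 4) = sqrt((2*s)*(1/(2*s)) + 4) = sqrt(1 + 4) = sqrt(5))
sqrt(d(21, 13) + a(-4)) = sqrt((-11 + 13) + sqrt(5)) = sqrt(2 + sqrt(5))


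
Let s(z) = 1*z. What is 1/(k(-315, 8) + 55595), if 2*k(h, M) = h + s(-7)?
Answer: 1/55434 ≈ 1.8039e-5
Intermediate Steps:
s(z) = z
k(h, M) = -7/2 + h/2 (k(h, M) = (h - 7)/2 = (-7 + h)/2 = -7/2 + h/2)
1/(k(-315, 8) + 55595) = 1/((-7/2 + (1/2)*(-315)) + 55595) = 1/((-7/2 - 315/2) + 55595) = 1/(-161 + 55595) = 1/55434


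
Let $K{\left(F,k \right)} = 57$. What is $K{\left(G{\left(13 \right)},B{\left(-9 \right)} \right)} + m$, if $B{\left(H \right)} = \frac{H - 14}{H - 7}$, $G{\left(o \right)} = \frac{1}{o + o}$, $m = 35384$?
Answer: $35441$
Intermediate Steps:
$G{\left(o \right)} = \frac{1}{2 o}$
$B{\left(H \right)} = \frac{-14 + H}{-7 + H}$
$K{\left(G{\left(13 \right)},B{\left(-9 \right)} \right)} + m = 57 + 35384 = 35441$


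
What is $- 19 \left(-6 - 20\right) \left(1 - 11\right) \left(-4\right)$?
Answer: $19760$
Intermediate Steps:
$- 19 \left(-6 - 20\right) \left(1 - 11\right) \left(-4\right) = - 19 \left(\left(-26\right) \left(-10\right)\right) \left(-4\right) = \left(-19\right) 260 \left(-4\right) = \left(-4940\right) \left(-4\right) = 19760$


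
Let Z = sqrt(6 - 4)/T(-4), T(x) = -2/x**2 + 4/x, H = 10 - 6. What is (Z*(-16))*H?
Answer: 512*sqrt(2)/9 ≈ 80.453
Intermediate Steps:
H = 4
T(x) = -2/x**2 + 4/x
Z = -8*sqrt(2)/9 (Z = sqrt(6 - 4)/((2*(-1 + 2*(-4))/(-4)**2)) = sqrt(2)/((2*(1/16)*(-1 - 8))) = sqrt(2)/((2*(1/16)*(-9))) = sqrt(2)/(-9/8) = -8*sqrt(2)/9 ≈ -1.2571)
(Z*(-16))*H = (-8*sqrt(2)/9*(-16))*4 = (128*sqrt(2)/9)*4 = 512*sqrt(2)/9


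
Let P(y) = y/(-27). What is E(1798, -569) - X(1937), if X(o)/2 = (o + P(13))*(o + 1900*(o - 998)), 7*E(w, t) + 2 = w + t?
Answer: -1307386195019/189 ≈ -6.9174e+9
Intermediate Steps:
P(y) = -y/27 (P(y) = y*(-1/27) = -y/27)
E(w, t) = -2/7 + t/7 + w/7 (E(w, t) = -2/7 + (w + t)/7 = -2/7 + (t + w)/7 = -2/7 + (t/7 + w/7) = -2/7 + t/7 + w/7)
X(o) = 2*(-1896200 + 1901*o)*(-13/27 + o) (X(o) = 2*((o - 1/27*13)*(o + 1900*(o - 998))) = 2*((o - 13/27)*(o + 1900*(-998 + o))) = 2*((-13/27 + o)*(o + (-1896200 + 1900*o))) = 2*((-13/27 + o)*(-1896200 + 1901*o)) = 2*((-1896200 + 1901*o)*(-13/27 + o)) = 2*(-1896200 + 1901*o)*(-13/27 + o))
E(1798, -569) - X(1937) = (-2/7 + (1/7)*(-569) + (1/7)*1798) - (49301200/27 + 3802*1937**2 - 102444226/27*1937) = (-2/7 - 569/7 + 1798/7) - (49301200/27 + 3802*3751969 - 198434465762/27) = 1227/7 - (49301200/27 + 14264986138 - 198434465762/27) = 1227/7 - 1*186769461164/27 = 1227/7 - 186769461164/27 = -1307386195019/189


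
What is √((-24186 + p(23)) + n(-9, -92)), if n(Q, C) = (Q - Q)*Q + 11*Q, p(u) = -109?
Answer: I*√24394 ≈ 156.19*I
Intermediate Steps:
n(Q, C) = 11*Q (n(Q, C) = 0*Q + 11*Q = 0 + 11*Q = 11*Q)
√((-24186 + p(23)) + n(-9, -92)) = √((-24186 - 109) + 11*(-9)) = √(-24295 - 99) = √(-24394) = I*√24394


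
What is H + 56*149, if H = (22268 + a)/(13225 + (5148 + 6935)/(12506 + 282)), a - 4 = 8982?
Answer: 1411648623904/169133383 ≈ 8346.4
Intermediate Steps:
a = 8986 (a = 4 + 8982 = 8986)
H = 399676152/169133383 (H = (22268 + 8986)/(13225 + (5148 + 6935)/(12506 + 282)) = 31254/(13225 + 12083/12788) = 31254/(169133383/12788) = 31254*(12788/169133383) = 399676152/169133383 ≈ 2.3631)
H + 56*149 = 399676152/169133383 + 56*149 = 399676152/169133383 + 8344 = 1411648623904/169133383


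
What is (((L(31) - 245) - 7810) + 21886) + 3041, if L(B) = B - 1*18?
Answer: 16885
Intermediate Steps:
L(B) = -18 + B (L(B) = B - 18 = -18 + B)
(((L(31) - 245) - 7810) + 21886) + 3041 = ((((-18 + 31) - 245) - 7810) + 21886) + 3041 = (((13 - 245) - 7810) + 21886) + 3041 = ((-232 - 7810) + 21886) + 3041 = (-8042 + 21886) + 3041 = 13844 + 3041 = 16885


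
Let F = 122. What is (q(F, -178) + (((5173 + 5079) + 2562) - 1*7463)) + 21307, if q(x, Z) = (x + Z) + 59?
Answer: 26661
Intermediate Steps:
q(x, Z) = 59 + Z + x (q(x, Z) = (Z + x) + 59 = 59 + Z + x)
(q(F, -178) + (((5173 + 5079) + 2562) - 1*7463)) + 21307 = ((59 - 178 + 122) + (((5173 + 5079) + 2562) - 1*7463)) + 21307 = (3 + ((10252 + 2562) - 7463)) + 21307 = (3 + (12814 - 7463)) + 21307 = (3 + 5351) + 21307 = 5354 + 21307 = 26661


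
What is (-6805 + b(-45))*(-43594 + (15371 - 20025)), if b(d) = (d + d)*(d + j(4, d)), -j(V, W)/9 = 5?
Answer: -62481160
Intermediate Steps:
j(V, W) = -45 (j(V, W) = -9*5 = -45)
b(d) = 2*d*(-45 + d) (b(d) = (d + d)*(d - 45) = (2*d)*(-45 + d) = 2*d*(-45 + d))
(-6805 + b(-45))*(-43594 + (15371 - 20025)) = (-6805 + 2*(-45)*(-45 - 45))*(-43594 + (15371 - 20025)) = (-6805 + 2*(-45)*(-90))*(-43594 - 4654) = (-6805 + 8100)*(-48248) = 1295*(-48248) = -62481160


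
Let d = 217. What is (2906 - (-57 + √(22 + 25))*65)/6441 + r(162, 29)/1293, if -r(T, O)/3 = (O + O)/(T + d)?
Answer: 1079526661/1052130909 - 65*√47/6441 ≈ 0.95685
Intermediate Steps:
r(T, O) = -6*O/(217 + T) (r(T, O) = -3*(O + O)/(T + 217) = -3*2*O/(217 + T) = -6*O/(217 + T))
(2906 - (-57 + √(22 + 25))*65)/6441 + r(162, 29)/1293 = (2906 - (-57 + √(22 + 25))*65)/6441 - 6*29/(217 + 162)/1293 = (2906 - (-57 + √47)*65)*(1/6441) - 6*29/379*(1/1293) = (2906 - (-3705 + 65*√47))*(1/6441) - 6*29*1/379*(1/1293) = (2906 + (3705 - 65*√47))*(1/6441) - 174/379*1/1293 = (6611 - 65*√47)*(1/6441) - 58/163349 = (6611/6441 - 65*√47/6441) - 58/163349 = 1079526661/1052130909 - 65*√47/6441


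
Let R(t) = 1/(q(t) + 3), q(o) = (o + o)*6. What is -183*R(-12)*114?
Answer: 6954/47 ≈ 147.96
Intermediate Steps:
q(o) = 12*o (q(o) = (2*o)*6 = 12*o)
R(t) = 1/(3 + 12*t) (R(t) = 1/(12*t + 3) = 1/(3 + 12*t))
-183*R(-12)*114 = -61/(1 + 4*(-12))*114 = -61/(1 - 48)*114 = -61/(-47)*114 = -61*(-1)/47*114 = -183*(-1/141)*114 = (61/47)*114 = 6954/47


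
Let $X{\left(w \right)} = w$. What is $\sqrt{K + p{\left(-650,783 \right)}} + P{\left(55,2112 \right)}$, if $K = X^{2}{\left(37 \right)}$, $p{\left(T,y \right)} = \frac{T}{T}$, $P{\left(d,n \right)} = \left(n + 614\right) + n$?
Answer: $4838 + \sqrt{1370} \approx 4875.0$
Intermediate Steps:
$P{\left(d,n \right)} = 614 + 2 n$ ($P{\left(d,n \right)} = \left(614 + n\right) + n = 614 + 2 n$)
$p{\left(T,y \right)} = 1$
$K = 1369$ ($K = 37^{2} = 1369$)
$\sqrt{K + p{\left(-650,783 \right)}} + P{\left(55,2112 \right)} = \sqrt{1369 + 1} + \left(614 + 2 \cdot 2112\right) = \sqrt{1370} + \left(614 + 4224\right) = \sqrt{1370} + 4838 = 4838 + \sqrt{1370}$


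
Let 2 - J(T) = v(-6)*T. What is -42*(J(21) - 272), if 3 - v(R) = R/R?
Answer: 13104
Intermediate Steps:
v(R) = 2 (v(R) = 3 - R/R = 3 - 1*1 = 3 - 1 = 2)
J(T) = 2 - 2*T
-42*(J(21) - 272) = -42*((2 - 2*21) - 272) = -42*((2 - 42) - 272) = -42*(-40 - 272) = -42*(-312) = 13104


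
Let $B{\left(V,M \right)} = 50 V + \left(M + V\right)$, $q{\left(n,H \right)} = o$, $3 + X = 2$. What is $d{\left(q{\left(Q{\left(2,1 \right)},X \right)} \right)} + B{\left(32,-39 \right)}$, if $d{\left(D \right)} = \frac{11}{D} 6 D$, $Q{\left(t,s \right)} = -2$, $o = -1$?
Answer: $1659$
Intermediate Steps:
$X = -1$ ($X = -3 + 2 = -1$)
$q{\left(n,H \right)} = -1$
$d{\left(D \right)} = 66$ ($d{\left(D \right)} = \frac{66}{D} D = 66$)
$B{\left(V,M \right)} = M + 51 V$
$d{\left(q{\left(Q{\left(2,1 \right)},X \right)} \right)} + B{\left(32,-39 \right)} = 66 + \left(-39 + 51 \cdot 32\right) = 66 + \left(-39 + 1632\right) = 66 + 1593 = 1659$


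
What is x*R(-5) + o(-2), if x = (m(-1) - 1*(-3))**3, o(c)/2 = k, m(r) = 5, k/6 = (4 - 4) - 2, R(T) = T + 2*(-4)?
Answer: -6680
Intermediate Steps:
R(T) = -8 + T (R(T) = T - 8 = -8 + T)
k = -12 (k = 6*((4 - 4) - 2) = 6*(0 - 2) = 6*(-2) = -12)
o(c) = -24 (o(c) = 2*(-12) = -24)
x = 512 (x = (5 - 1*(-3))**3 = (5 + 3)**3 = 8**3 = 512)
x*R(-5) + o(-2) = 512*(-8 - 5) - 24 = 512*(-13) - 24 = -6656 - 24 = -6680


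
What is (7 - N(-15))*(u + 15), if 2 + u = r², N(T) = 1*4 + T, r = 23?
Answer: 9756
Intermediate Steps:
N(T) = 4 + T
u = 527 (u = -2 + 23² = -2 + 529 = 527)
(7 - N(-15))*(u + 15) = (7 - (4 - 15))*(527 + 15) = (7 - 1*(-11))*542 = (7 + 11)*542 = 18*542 = 9756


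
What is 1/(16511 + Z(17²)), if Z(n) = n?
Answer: 1/16800 ≈ 5.9524e-5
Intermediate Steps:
1/(16511 + Z(17²)) = 1/(16511 + 17²) = 1/(16511 + 289) = 1/16800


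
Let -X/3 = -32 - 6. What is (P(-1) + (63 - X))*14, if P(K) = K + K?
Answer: -742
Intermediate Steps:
P(K) = 2*K
X = 114 (X = -3*(-32 - 6) = -3*(-38) = 114)
(P(-1) + (63 - X))*14 = (2*(-1) + (63 - 1*114))*14 = (-2 + (63 - 114))*14 = (-2 - 51)*14 = -53*14 = -742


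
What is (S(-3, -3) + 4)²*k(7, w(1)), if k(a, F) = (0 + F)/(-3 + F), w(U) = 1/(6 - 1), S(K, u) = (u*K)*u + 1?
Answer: -242/7 ≈ -34.571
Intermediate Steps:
S(K, u) = 1 + K*u² (S(K, u) = (K*u)*u + 1 = K*u² + 1 = 1 + K*u²)
w(U) = ⅕ (w(U) = 1/5 = ⅕)
k(a, F) = F/(-3 + F)
(S(-3, -3) + 4)²*k(7, w(1)) = ((1 - 3*(-3)²) + 4)²*(1/(5*(-3 + ⅕))) = ((1 - 3*9) + 4)²*(1/(5*(-14/5))) = ((1 - 27) + 4)²*((⅕)*(-5/14)) = (-26 + 4)²*(-1/14) = (-22)²*(-1/14) = 484*(-1/14) = -242/7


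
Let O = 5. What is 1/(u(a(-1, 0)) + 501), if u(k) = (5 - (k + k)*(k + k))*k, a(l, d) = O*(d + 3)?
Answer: -1/12924 ≈ -7.7375e-5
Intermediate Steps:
a(l, d) = 15 + 5*d (a(l, d) = 5*(d + 3) = 5*(3 + d) = 15 + 5*d)
u(k) = k*(5 - 4*k²) (u(k) = (5 - 2*k*2*k)*k = (5 - 4*k²)*k = k*(5 - 4*k²))
1/(u(a(-1, 0)) + 501) = 1/((15 + 5*0)*(5 - 4*(15 + 5*0)²) + 501) = 1/((15 + 0)*(5 - 4*(15 + 0)²) + 501) = 1/(15*(5 - 4*15²) + 501) = 1/(15*(5 - 4*225) + 501) = 1/(15*(5 - 900) + 501) = 1/(15*(-895) + 501) = 1/(-13425 + 501) = 1/(-12924) = -1/12924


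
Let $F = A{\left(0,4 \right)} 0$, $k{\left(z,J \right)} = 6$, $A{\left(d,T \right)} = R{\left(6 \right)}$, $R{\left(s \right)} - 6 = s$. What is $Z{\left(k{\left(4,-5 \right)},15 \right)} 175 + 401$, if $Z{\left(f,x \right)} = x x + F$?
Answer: $39776$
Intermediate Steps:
$R{\left(s \right)} = 6 + s$
$A{\left(d,T \right)} = 12$ ($A{\left(d,T \right)} = 6 + 6 = 12$)
$F = 0$ ($F = 12 \cdot 0 = 0$)
$Z{\left(f,x \right)} = x^{2}$ ($Z{\left(f,x \right)} = x x + 0 = x^{2} + 0 = x^{2}$)
$Z{\left(k{\left(4,-5 \right)},15 \right)} 175 + 401 = 15^{2} \cdot 175 + 401 = 225 \cdot 175 + 401 = 39375 + 401 = 39776$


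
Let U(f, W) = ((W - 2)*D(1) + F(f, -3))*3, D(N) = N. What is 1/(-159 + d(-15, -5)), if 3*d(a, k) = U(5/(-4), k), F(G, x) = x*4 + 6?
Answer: -1/172 ≈ -0.0058140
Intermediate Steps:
F(G, x) = 6 + 4*x (F(G, x) = 4*x + 6 = 6 + 4*x)
U(f, W) = -24 + 3*W (U(f, W) = ((W - 2)*1 + (6 + 4*(-3)))*3 = ((-2 + W)*1 + (6 - 12))*3 = ((-2 + W) - 6)*3 = (-8 + W)*3 = -24 + 3*W)
d(a, k) = -8 + k (d(a, k) = (-24 + 3*k)/3 = -8 + k)
1/(-159 + d(-15, -5)) = 1/(-159 + (-8 - 5)) = 1/(-159 - 13) = 1/(-172) = -1/172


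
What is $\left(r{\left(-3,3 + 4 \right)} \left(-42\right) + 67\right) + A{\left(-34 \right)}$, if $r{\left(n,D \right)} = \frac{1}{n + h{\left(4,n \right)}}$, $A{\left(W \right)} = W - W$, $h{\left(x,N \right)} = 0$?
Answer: $81$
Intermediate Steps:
$A{\left(W \right)} = 0$
$r{\left(n,D \right)} = \frac{1}{n}$ ($r{\left(n,D \right)} = \frac{1}{n + 0} = \frac{1}{n}$)
$\left(r{\left(-3,3 + 4 \right)} \left(-42\right) + 67\right) + A{\left(-34 \right)} = \left(\frac{1}{-3} \left(-42\right) + 67\right) + 0 = \left(\left(- \frac{1}{3}\right) \left(-42\right) + 67\right) + 0 = \left(14 + 67\right) + 0 = 81 + 0 = 81$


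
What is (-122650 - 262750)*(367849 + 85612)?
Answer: -174763869400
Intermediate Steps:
(-122650 - 262750)*(367849 + 85612) = -385400*453461 = -174763869400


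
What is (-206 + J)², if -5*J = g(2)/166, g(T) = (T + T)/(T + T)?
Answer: 29234502361/688900 ≈ 42437.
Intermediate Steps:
g(T) = 1 (g(T) = (2*T)/((2*T)) = (2*T)*(1/(2*T)) = 1)
J = -1/830 (J = -1/(5*166) = -⅕*1/166 = -1/830 ≈ -0.0012048)
(-206 + J)² = (-206 - 1/830)² = (-170981/830)² = 29234502361/688900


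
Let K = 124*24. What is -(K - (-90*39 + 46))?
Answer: -6440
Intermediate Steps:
K = 2976
-(K - (-90*39 + 46)) = -(2976 - (-90*39 + 46)) = -(2976 - (-3510 + 46)) = -(2976 - 1*(-3464)) = -(2976 + 3464) = -1*6440 = -6440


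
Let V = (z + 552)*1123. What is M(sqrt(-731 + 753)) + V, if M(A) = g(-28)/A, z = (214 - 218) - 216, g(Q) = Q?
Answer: 372836 - 14*sqrt(22)/11 ≈ 3.7283e+5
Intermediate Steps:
z = -220 (z = -4 - 216 = -220)
V = 372836 (V = (-220 + 552)*1123 = 332*1123 = 372836)
M(A) = -28/A
M(sqrt(-731 + 753)) + V = -28/sqrt(-731 + 753) + 372836 = -28*sqrt(22)/22 + 372836 = -14*sqrt(22)/11 + 372836 = 372836 - 14*sqrt(22)/11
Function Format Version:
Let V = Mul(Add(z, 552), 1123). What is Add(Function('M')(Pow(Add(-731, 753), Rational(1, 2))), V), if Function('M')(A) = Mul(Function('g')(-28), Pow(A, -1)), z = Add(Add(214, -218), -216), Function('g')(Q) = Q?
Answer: Add(372836, Mul(Rational(-14, 11), Pow(22, Rational(1, 2)))) ≈ 3.7283e+5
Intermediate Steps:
z = -220 (z = Add(-4, -216) = -220)
V = 372836 (V = Mul(Add(-220, 552), 1123) = Mul(332, 1123) = 372836)
Function('M')(A) = Mul(-28, Pow(A, -1))
Add(Function('M')(Pow(Add(-731, 753), Rational(1, 2))), V) = Add(Mul(-28, Pow(Pow(Add(-731, 753), Rational(1, 2)), -1)), 372836) = Add(Mul(-28, Pow(Pow(22, Rational(1, 2)), -1)), 372836) = Add(Mul(-28, Mul(Rational(1, 22), Pow(22, Rational(1, 2)))), 372836) = Add(Mul(Rational(-14, 11), Pow(22, Rational(1, 2))), 372836) = Add(372836, Mul(Rational(-14, 11), Pow(22, Rational(1, 2))))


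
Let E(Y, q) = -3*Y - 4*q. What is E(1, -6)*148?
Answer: 3108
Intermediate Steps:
E(Y, q) = -4*q - 3*Y
E(1, -6)*148 = (-4*(-6) - 3*1)*148 = (24 - 3)*148 = 21*148 = 3108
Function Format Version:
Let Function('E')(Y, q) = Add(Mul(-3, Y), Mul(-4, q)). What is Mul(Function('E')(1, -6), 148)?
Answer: 3108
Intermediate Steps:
Function('E')(Y, q) = Add(Mul(-4, q), Mul(-3, Y))
Mul(Function('E')(1, -6), 148) = Mul(Add(Mul(-4, -6), Mul(-3, 1)), 148) = Mul(Add(24, -3), 148) = Mul(21, 148) = 3108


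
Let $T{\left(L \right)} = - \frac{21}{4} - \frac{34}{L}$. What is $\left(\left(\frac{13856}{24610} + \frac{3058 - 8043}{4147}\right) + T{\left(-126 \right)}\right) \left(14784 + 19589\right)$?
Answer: $- \frac{2483755520063989}{12859266420} \approx -1.9315 \cdot 10^{5}$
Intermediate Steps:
$T{\left(L \right)} = - \frac{21}{4} - \frac{34}{L}$ ($T{\left(L \right)} = \left(-21\right) \frac{1}{4} - \frac{34}{L} = - \frac{21}{4} - \frac{34}{L}$)
$\left(\left(\frac{13856}{24610} + \frac{3058 - 8043}{4147}\right) + T{\left(-126 \right)}\right) \left(14784 + 19589\right) = \left(\left(\frac{13856}{24610} + \frac{3058 - 8043}{4147}\right) - \left(\frac{21}{4} + \frac{34}{-126}\right)\right) \left(14784 + 19589\right) = \left(\left(13856 \cdot \frac{1}{24610} - \frac{4985}{4147}\right) - \frac{1255}{252}\right) 34373 = \left(\left(\frac{6928}{12305} - \frac{4985}{4147}\right) + \left(- \frac{21}{4} + \frac{17}{63}\right)\right) 34373 = \left(- \frac{32610009}{51028835} - \frac{1255}{252}\right) 34373 = \left(- \frac{72258910193}{12859266420}\right) 34373 = - \frac{2483755520063989}{12859266420}$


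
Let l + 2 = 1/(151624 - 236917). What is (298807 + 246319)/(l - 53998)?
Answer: -46495431918/4605822001 ≈ -10.095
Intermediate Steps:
l = -170587/85293 (l = -2 + 1/(151624 - 236917) = -2 + 1/(-85293) = -2 - 1/85293 = -170587/85293 ≈ -2.0000)
(298807 + 246319)/(l - 53998) = (298807 + 246319)/(-170587/85293 - 53998) = 545126/(-4605822001/85293) = 545126*(-85293/4605822001) = -46495431918/4605822001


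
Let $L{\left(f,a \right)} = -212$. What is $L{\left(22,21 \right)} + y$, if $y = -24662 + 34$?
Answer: $-24840$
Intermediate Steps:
$y = -24628$
$L{\left(22,21 \right)} + y = -212 - 24628 = -24840$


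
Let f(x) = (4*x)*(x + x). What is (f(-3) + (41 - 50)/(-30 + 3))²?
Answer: 47089/9 ≈ 5232.1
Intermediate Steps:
f(x) = 8*x² (f(x) = (4*x)*(2*x) = 8*x²)
(f(-3) + (41 - 50)/(-30 + 3))² = (8*(-3)² + (41 - 50)/(-30 + 3))² = (8*9 - 9/(-27))² = (72 - 9*(-1/27))² = (72 + ⅓)² = (217/3)² = 47089/9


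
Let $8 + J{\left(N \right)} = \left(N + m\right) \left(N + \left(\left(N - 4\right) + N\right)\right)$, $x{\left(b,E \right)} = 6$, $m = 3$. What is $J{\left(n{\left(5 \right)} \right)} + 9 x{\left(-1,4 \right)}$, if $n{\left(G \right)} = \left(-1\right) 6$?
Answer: $112$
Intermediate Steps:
$n{\left(G \right)} = -6$
$J{\left(N \right)} = -8 + \left(-4 + 3 N\right) \left(3 + N\right)$ ($J{\left(N \right)} = -8 + \left(N + 3\right) \left(N + \left(\left(N - 4\right) + N\right)\right) = -8 + \left(3 + N\right) \left(N + \left(\left(-4 + N\right) + N\right)\right) = -8 + \left(3 + N\right) \left(N + \left(-4 + 2 N\right)\right) = -8 + \left(3 + N\right) \left(-4 + 3 N\right) = -8 + \left(-4 + 3 N\right) \left(3 + N\right)$)
$J{\left(n{\left(5 \right)} \right)} + 9 x{\left(-1,4 \right)} = \left(-20 + 3 \left(-6\right)^{2} + 5 \left(-6\right)\right) + 9 \cdot 6 = \left(-20 + 3 \cdot 36 - 30\right) + 54 = \left(-20 + 108 - 30\right) + 54 = 58 + 54 = 112$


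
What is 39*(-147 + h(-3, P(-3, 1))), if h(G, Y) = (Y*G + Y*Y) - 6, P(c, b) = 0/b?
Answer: -5967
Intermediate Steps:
P(c, b) = 0
h(G, Y) = -6 + Y² + G*Y (h(G, Y) = (G*Y + Y²) - 6 = (Y² + G*Y) - 6 = -6 + Y² + G*Y)
39*(-147 + h(-3, P(-3, 1))) = 39*(-147 + (-6 + 0² - 3*0)) = 39*(-147 + (-6 + 0 + 0)) = 39*(-147 - 6) = 39*(-153) = -5967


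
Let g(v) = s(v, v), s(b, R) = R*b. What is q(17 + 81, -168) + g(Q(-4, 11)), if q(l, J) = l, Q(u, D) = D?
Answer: 219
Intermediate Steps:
g(v) = v² (g(v) = v*v = v²)
q(17 + 81, -168) + g(Q(-4, 11)) = (17 + 81) + 11² = 98 + 121 = 219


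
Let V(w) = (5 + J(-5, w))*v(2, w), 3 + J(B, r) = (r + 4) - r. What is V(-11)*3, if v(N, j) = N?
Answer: 36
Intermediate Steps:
J(B, r) = 1 (J(B, r) = -3 + ((r + 4) - r) = -3 + ((4 + r) - r) = -3 + 4 = 1)
V(w) = 12 (V(w) = (5 + 1)*2 = 6*2 = 12)
V(-11)*3 = 12*3 = 36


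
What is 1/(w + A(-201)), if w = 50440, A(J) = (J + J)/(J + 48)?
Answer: 51/2572574 ≈ 1.9825e-5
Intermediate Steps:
A(J) = 2*J/(48 + J) (A(J) = (2*J)/(48 + J) = 2*J/(48 + J))
1/(w + A(-201)) = 1/(50440 + 2*(-201)/(48 - 201)) = 1/(50440 + 2*(-201)/(-153)) = 1/(50440 + 2*(-201)*(-1/153)) = 1/(50440 + 134/51) = 1/(2572574/51) = 51/2572574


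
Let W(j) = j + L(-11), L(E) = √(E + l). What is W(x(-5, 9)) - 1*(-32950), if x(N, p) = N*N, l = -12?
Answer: 32975 + I*√23 ≈ 32975.0 + 4.7958*I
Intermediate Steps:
x(N, p) = N²
L(E) = √(-12 + E) (L(E) = √(E - 12) = √(-12 + E))
W(j) = j + I*√23 (W(j) = j + √(-12 - 11) = j + √(-23) = j + I*√23)
W(x(-5, 9)) - 1*(-32950) = ((-5)² + I*√23) - 1*(-32950) = (25 + I*√23) + 32950 = 32975 + I*√23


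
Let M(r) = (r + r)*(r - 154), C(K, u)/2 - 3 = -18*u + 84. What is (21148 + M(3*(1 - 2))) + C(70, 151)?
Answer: 16828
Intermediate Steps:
C(K, u) = 174 - 36*u (C(K, u) = 6 + 2*(-18*u + 84) = 6 + 2*(84 - 18*u) = 6 + (168 - 36*u) = 174 - 36*u)
M(r) = 2*r*(-154 + r) (M(r) = (2*r)*(-154 + r) = 2*r*(-154 + r))
(21148 + M(3*(1 - 2))) + C(70, 151) = (21148 + 2*(3*(1 - 2))*(-154 + 3*(1 - 2))) + (174 - 36*151) = (21148 + 2*(3*(-1))*(-154 + 3*(-1))) + (174 - 5436) = (21148 + 2*(-3)*(-154 - 3)) - 5262 = (21148 + 2*(-3)*(-157)) - 5262 = (21148 + 942) - 5262 = 22090 - 5262 = 16828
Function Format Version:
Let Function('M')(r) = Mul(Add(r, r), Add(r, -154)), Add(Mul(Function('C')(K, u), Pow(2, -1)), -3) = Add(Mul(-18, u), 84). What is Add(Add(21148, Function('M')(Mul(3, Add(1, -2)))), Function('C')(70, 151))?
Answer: 16828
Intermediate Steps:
Function('C')(K, u) = Add(174, Mul(-36, u)) (Function('C')(K, u) = Add(6, Mul(2, Add(Mul(-18, u), 84))) = Add(6, Mul(2, Add(84, Mul(-18, u)))) = Add(6, Add(168, Mul(-36, u))) = Add(174, Mul(-36, u)))
Function('M')(r) = Mul(2, r, Add(-154, r)) (Function('M')(r) = Mul(Mul(2, r), Add(-154, r)) = Mul(2, r, Add(-154, r)))
Add(Add(21148, Function('M')(Mul(3, Add(1, -2)))), Function('C')(70, 151)) = Add(Add(21148, Mul(2, Mul(3, Add(1, -2)), Add(-154, Mul(3, Add(1, -2))))), Add(174, Mul(-36, 151))) = Add(Add(21148, Mul(2, Mul(3, -1), Add(-154, Mul(3, -1)))), Add(174, -5436)) = Add(Add(21148, Mul(2, -3, Add(-154, -3))), -5262) = Add(Add(21148, Mul(2, -3, -157)), -5262) = Add(Add(21148, 942), -5262) = Add(22090, -5262) = 16828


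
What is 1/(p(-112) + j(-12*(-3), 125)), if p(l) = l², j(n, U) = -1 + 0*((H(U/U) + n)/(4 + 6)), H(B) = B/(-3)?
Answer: 1/12543 ≈ 7.9726e-5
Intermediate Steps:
H(B) = -B/3 (H(B) = B*(-⅓) = -B/3)
j(n, U) = -1 (j(n, U) = -1 + 0*((-U/(3*U) + n)/(4 + 6)) = -1 + 0*((-⅓*1 + n)/10) = -1 + 0*((-⅓ + n)*(⅒)) = -1 + 0*(-1/30 + n/10) = -1 + 0 = -1)
1/(p(-112) + j(-12*(-3), 125)) = 1/((-112)² - 1) = 1/(12544 - 1) = 1/12543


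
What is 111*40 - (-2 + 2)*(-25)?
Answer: 4440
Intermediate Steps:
111*40 - (-2 + 2)*(-25) = 4440 - 0*(-25) = 4440 - 1*0 = 4440 + 0 = 4440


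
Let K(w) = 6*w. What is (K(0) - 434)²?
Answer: 188356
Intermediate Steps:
(K(0) - 434)² = (6*0 - 434)² = (0 - 434)² = (-434)² = 188356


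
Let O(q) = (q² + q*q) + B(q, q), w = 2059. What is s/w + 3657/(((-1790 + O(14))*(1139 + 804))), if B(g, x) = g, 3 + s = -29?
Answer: -3226943/190926952 ≈ -0.016901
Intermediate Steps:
s = -32 (s = -3 - 29 = -32)
O(q) = q + 2*q² (O(q) = (q² + q*q) + q = (q² + q²) + q = 2*q² + q = q + 2*q²)
s/w + 3657/(((-1790 + O(14))*(1139 + 804))) = -32/2059 + 3657/(((-1790 + 14*(1 + 2*14))*(1139 + 804))) = -32*1/2059 + 3657/(((-1790 + 14*(1 + 28))*1943)) = -32/2059 + 3657/(((-1790 + 14*29)*1943)) = -32/2059 + 3657/(((-1790 + 406)*1943)) = -32/2059 + 3657/((-1384*1943)) = -32/2059 + 3657/(-2689112) = -32/2059 + 3657*(-1/2689112) = -32/2059 - 3657/2689112 = -3226943/190926952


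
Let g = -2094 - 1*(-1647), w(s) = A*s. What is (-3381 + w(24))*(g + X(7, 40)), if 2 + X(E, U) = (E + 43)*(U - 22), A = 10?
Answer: -1416591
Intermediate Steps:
w(s) = 10*s
X(E, U) = -2 + (-22 + U)*(43 + E) (X(E, U) = -2 + (E + 43)*(U - 22) = -2 + (43 + E)*(-22 + U) = -2 + (-22 + U)*(43 + E))
g = -447 (g = -2094 + 1647 = -447)
(-3381 + w(24))*(g + X(7, 40)) = (-3381 + 10*24)*(-447 + (-948 - 22*7 + 43*40 + 7*40)) = (-3381 + 240)*(-447 + (-948 - 154 + 1720 + 280)) = -3141*(-447 + 898) = -3141*451 = -1416591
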